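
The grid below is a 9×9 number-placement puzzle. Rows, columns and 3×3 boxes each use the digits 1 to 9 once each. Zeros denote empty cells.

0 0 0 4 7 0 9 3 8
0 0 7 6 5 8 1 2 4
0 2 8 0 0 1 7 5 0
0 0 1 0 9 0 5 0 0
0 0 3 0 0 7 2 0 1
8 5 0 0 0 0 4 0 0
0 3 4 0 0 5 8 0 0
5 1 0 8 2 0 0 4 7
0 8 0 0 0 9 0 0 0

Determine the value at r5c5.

8

r1c2 = 6 (sole candidate).
r1c3 = 5 (sole candidate).
r1c6 = 2 (sole candidate).
r2c2 = 9 (sole candidate).
r3c5 = 3 (sole candidate).
r3c9 = 6 (sole candidate).
r4c9 = 3 (sole candidate).
r5c2 = 4 (sole candidate).
r5c4 = 5 (sole candidate).
r6c9 = 9 (sole candidate).
r7c9 = 2 (sole candidate).
r9c9 = 5 (sole candidate).
r1c1 = 1 (sole candidate).
r2c1 = 3 (sole candidate).
r3c1 = 4 (sole candidate).
r3c4 = 9 (sole candidate).
r4c2 = 7 (sole candidate).
r4c4 = 2 (sole candidate).
r4c1 = 6 (sole candidate).
r4c6 = 4 (sole candidate).
r4c8 = 8 (sole candidate).
r5c1 = 9 (sole candidate).
r5c8 = 6 (sole candidate).
r6c3 = 2 (sole candidate).
r6c8 = 7 (sole candidate).
r7c1 = 7 (sole candidate).
r7c4 = 1 (sole candidate).
r7c5 = 6 (sole candidate).
r7c8 = 9 (sole candidate).
r8c6 = 3 (sole candidate).
r8c7 = 6 (sole candidate).
r9c1 = 2 (sole candidate).
r9c3 = 6 (sole candidate).
r9c4 = 7 (sole candidate).
r9c5 = 4 (sole candidate).
r9c7 = 3 (sole candidate).
r9c8 = 1 (sole candidate).
r5c5 = 8: row 5 has {1,2,3,4,5,6,7,9}; col 5 has {2,3,4,5,6,7,9}; box has {2,4,5,7,9} → only 8 remains.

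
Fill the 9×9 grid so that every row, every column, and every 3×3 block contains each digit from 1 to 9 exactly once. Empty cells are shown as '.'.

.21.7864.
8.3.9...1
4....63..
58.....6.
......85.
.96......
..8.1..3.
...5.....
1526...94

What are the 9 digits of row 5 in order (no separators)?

R1C1 = 9 (sole candidate).
R1C4 = 3 (sole candidate).
R1C9 = 5 (sole candidate).
R3C2 = 7 (sole candidate).
R3C3 = 5 (sole candidate).
R3C5 = 2 (sole candidate).
R3C8 = 8 (sole candidate).
R3C9 = 9 (sole candidate).
R9C7 = 7 (sole candidate).
R2C2 = 6 (sole candidate).
R2C4 = 4 (sole candidate).
R2C6 = 5 (sole candidate).
R2C7 = 2 (sole candidate).
R2C8 = 7 (sole candidate).
R3C4 = 1 (sole candidate).
R7C2 = 4 (sole candidate).
R7C7 = 5 (sole candidate).
R8C2 = 3 (sole candidate).
R8C7 = 1 (sole candidate).
R8C8 = 2 (sole candidate).
R9C6 = 3 (sole candidate).
R5C2 = 1: row 5 has {5,8}; col 2 has {2,3,4,5,6,7,8,9}; box has {5,6,8,9} → only 1 remains.
R6C7 = 4 (sole candidate).
R6C8 = 1 (sole candidate).
R7C9 = 6 (sole candidate).
R8C9 = 8 (sole candidate).
R9C5 = 8 (sole candidate).
R4C7 = 9 (sole candidate).
R7C1 = 7 (sole candidate).
R8C1 = 6 (sole candidate).
R8C3 = 9 (sole candidate).
R8C5 = 4 (sole candidate).
R8C6 = 7 (sole candidate).
R4C5 = 3 (sole candidate).
R5C5 = 6: row 5 has {1,5,8}; col 5 has {1,2,3,4,7,8,9}; box has {3} → only 6 remains.
R6C5 = 5 (sole candidate).
R6C6 = 2 (sole candidate).
R7C6 = 9 (sole candidate).
R4C4 = 7 (sole candidate).
R4C9 = 2 (sole candidate).
R5C4 = 9: row 5 has {1,5,6,8}; col 4 has {1,3,4,5,6,7}; box has {2,3,5,6,7} → only 9 remains.
R5C6 = 4: row 5 has {1,5,6,8,9}; col 6 has {2,3,5,6,7,8,9}; box has {2,3,5,6,7,9} → only 4 remains.
R6C1 = 3 (sole candidate).
R6C4 = 8 (sole candidate).
R6C9 = 7 (sole candidate).
R7C4 = 2 (sole candidate).
R4C3 = 4 (sole candidate).
R4C6 = 1 (sole candidate).
R5C1 = 2: row 5 has {1,4,5,6,8,9}; col 1 has {1,3,4,5,6,7,8,9}; box has {1,3,4,5,6,8,9} → only 2 remains.
R5C3 = 7: row 5 has {1,2,4,5,6,8,9}; col 3 has {1,2,3,4,5,6,8,9}; box has {1,2,3,4,5,6,8,9} → only 7 remains.
R5C9 = 3: row 5 has {1,2,4,5,6,7,8,9}; col 9 has {1,2,4,5,6,7,8,9}; box has {1,2,4,5,6,7,8,9} → only 3 remains.

217964853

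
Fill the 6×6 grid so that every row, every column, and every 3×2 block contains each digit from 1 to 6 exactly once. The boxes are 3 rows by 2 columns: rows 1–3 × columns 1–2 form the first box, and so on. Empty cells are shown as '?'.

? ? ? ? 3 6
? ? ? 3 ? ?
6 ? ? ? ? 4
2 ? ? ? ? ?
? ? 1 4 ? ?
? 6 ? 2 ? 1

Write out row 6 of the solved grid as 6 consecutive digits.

row 2, column 3 = 6: in row 2, 6 can only go here (every other open cell in that row sees a 6).
row 3, column 2 = 3: in row 3, 3 can only go here (every other open cell in that row sees a 3).
row 5, column 2 = 5: row 5 has {1,4}; col 2 has {3,6}; box has {2,6} → only 5 remains.
row 5, column 1 = 3: row 5 has {1,4,5}; col 1 has {2,6}; box has {2,5,6} → only 3 remains.
row 5, column 6 = 2: row 5 has {1,3,4,5}; col 6 has {1,4,6}; box has {1} → only 2 remains.
row 6, column 1 = 4: row 6 has {1,2,6}; col 1 has {2,3,6}; box has {2,3,5,6} → only 4 remains.
row 6, column 5 = 5: row 6 has {1,2,4,6}; col 5 has {3}; box has {1,2} → only 5 remains.
row 2, column 6 = 5: row 2 has {3,6}; col 6 has {1,2,4,6}; box has {3,4,6} → only 5 remains.
row 4, column 2 = 1: row 4 has {2}; col 2 has {3,5,6}; box has {2,3,4,5,6} → only 1 remains.
row 4, column 6 = 3: row 4 has {1,2}; col 6 has {1,2,4,5,6}; box has {1,2,5} → only 3 remains.
row 5, column 5 = 6: row 5 has {1,2,3,4,5}; col 5 has {3,5}; box has {1,2,3,5} → only 6 remains.
row 6, column 3 = 3: row 6 has {1,2,4,5,6}; col 3 has {1,6}; box has {1,2,4} → only 3 remains.

463251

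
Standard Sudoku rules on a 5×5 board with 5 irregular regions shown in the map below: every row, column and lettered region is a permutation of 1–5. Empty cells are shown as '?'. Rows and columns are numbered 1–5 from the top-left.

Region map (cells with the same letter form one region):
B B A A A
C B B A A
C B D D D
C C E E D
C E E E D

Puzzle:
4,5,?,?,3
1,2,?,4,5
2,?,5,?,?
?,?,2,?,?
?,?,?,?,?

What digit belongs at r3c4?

3

r1c3 = 1 (sole candidate).
r1c4 = 2 (sole candidate).
r2c3 = 3 (sole candidate).
r3c2 = 1 (sole candidate).
r3c4 = 3: row 3 has {1,2,5}; col 4 has {2,4}; region has {5} → only 3 remains.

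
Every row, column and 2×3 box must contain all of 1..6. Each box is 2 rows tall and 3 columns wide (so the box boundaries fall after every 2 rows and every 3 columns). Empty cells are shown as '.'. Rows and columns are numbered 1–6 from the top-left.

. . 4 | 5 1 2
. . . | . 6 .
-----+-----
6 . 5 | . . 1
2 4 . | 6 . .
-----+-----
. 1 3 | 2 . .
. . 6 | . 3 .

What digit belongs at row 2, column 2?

5

row 1, column 1 = 3 (sole candidate).
row 1, column 2 = 6 (sole candidate).
row 3, column 2 = 3 (sole candidate).
row 3, column 4 = 4 (sole candidate).
row 3, column 5 = 2 (sole candidate).
row 4, column 3 = 1 (sole candidate).
row 4, column 5 = 5 (sole candidate).
row 4, column 6 = 3 (sole candidate).
row 5, column 5 = 4 (sole candidate).
row 6, column 4 = 1 (sole candidate).
row 6, column 6 = 5 (sole candidate).
row 2, column 3 = 2 (sole candidate).
row 2, column 4 = 3 (sole candidate).
row 2, column 6 = 4 (sole candidate).
row 5, column 1 = 5 (sole candidate).
row 5, column 6 = 6 (sole candidate).
row 6, column 1 = 4 (sole candidate).
row 6, column 2 = 2 (sole candidate).
row 2, column 1 = 1 (sole candidate).
row 2, column 2 = 5: row 2 has {1,2,3,4,6}; col 2 has {1,2,3,4,6}; box has {1,2,3,4,6} → only 5 remains.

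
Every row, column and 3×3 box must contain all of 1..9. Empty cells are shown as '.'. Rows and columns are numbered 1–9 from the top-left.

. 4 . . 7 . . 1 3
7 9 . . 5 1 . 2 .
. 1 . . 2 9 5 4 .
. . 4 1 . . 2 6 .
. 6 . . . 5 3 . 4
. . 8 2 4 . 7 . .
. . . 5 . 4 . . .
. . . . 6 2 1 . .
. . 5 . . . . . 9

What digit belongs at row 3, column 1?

8

row 1, column 1 = 5: in row 1, 5 can only go here (every other open cell in that row sees a 5).
row 1, column 7 = 9: in row 1, 9 can only go here (every other open cell in that row sees a 9).
row 1, column 3 = 2: in row 1, 2 can only go here (every other open cell in that row sees a 2).
row 2, column 4 = 4: in row 2, 4 can only go here (every other open cell in that row sees a 4).
row 2, column 3 = 3: in row 2, 3 can only go here (every other open cell in that row sees a 3).
row 3, column 3 = 6: row 3 has {1,2,4,5,9}; col 3 has {2,3,4,5,8}; box has {1,2,3,4,5,7,9} → only 6 remains.
row 3, column 1 = 8: row 3 has {1,2,4,5,6,9}; col 1 has {5,7}; box has {1,2,3,4,5,6,7,9} → only 8 remains.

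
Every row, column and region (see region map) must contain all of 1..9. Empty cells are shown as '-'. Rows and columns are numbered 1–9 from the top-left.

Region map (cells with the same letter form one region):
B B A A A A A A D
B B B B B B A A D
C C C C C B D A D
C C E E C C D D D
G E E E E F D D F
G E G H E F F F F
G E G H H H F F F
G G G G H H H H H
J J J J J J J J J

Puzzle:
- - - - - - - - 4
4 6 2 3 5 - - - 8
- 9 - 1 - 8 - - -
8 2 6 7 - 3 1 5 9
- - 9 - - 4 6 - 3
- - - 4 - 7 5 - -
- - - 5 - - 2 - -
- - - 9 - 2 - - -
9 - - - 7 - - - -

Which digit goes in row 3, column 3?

row 4, column 5 = 4: row 4 has {1,2,3,5,6,7,8,9}; col 5 has {5,7}; region has {1,2,3,8,9} → only 4 remains.
row 3, column 5 = 6: row 3 has {1,8,9}; col 5 has {4,5,7}; region has {1,2,3,4,8,9} → only 6 remains.
row 3, column 8 = 4: in row 3, 4 can only go here (every other open cell in that row sees a 4).
row 3, column 9 = 2: in row 3, 2 can only go here (every other open cell in that row sees a 2).
row 3, column 7 = 3: in row 3, 3 can only go here (every other open cell in that row sees a 3).
row 5, column 8 = 7: row 5 has {3,4,6,9}; col 8 has {4,5}; region has {1,2,3,4,5,6,8,9} → only 7 remains.
row 2, column 7 = 7: in row 2, 7 can only go here (every other open cell in that row sees a 7).
row 8, column 7 = 8: row 8 has {2,9}; col 7 has {1,2,3,5,6,7}; region has {2,4,5} → only 8 remains.
row 9, column 7 = 4: row 9 has {7,9}; col 7 has {1,2,3,5,6,7,8}; region has {7,9} → only 4 remains.
row 1, column 7 = 9: row 1 has {4}; col 7 has {1,2,3,4,5,6,7,8}; region has {4,7} → only 9 remains.
row 2, column 8 = 1: row 2 has {2,3,4,5,6,7,8}; col 8 has {4,5,7}; region has {4,7,9} → only 1 remains.
row 2, column 6 = 9: row 2 has {1,2,3,4,5,6,7,8}; col 6 has {2,3,4,7,8}; region has {2,3,4,5,6,8} → only 9 remains.
row 6, column 8 = 9: in row 6, 9 can only go here (every other open cell in that row sees a 9).
row 7, column 5 = 9: in row 7, 9 can only go here (every other open cell in that row sees a 9).
row 9, column 9 = 5: in column 9, 5 can only go here (every other open cell in that column sees a 5).
row 8, column 9 = 7: in column 9, 7 can only go here (every other open cell in that column sees a 7).
row 1, column 2 = 7: in column 2, 7 can only go here (every other open cell in that column sees a 7).
row 1, column 1 = 1: row 1 has {4,7,9}; col 1 has {4,8,9}; region has {2,3,4,5,6,7,8,9} → only 1 remains.
row 1, column 6 = 5: in column 6, 5 can only go here (every other open cell in that column sees a 5).
row 7, column 2 = 4: in region E, 4 can only go here (every other open cell in that region sees a 4).
row 5, column 2 = 5: in region E, 5 can only go here (every other open cell in that region sees a 5).
row 5, column 1 = 2: row 5 has {3,4,5,6,7,9}; col 1 has {1,4,8,9}; region has {9} → only 2 remains.
row 5, column 4 = 8: row 5 has {2,3,4,5,6,7,9}; col 4 has {1,3,4,5,7,9}; region has {4,5,6,7,9} → only 8 remains.
row 5, column 5 = 1: row 5 has {2,3,4,5,6,7,8,9}; col 5 has {4,5,6,7,9}; region has {4,5,6,7,8,9} → only 1 remains.
row 6, column 2 = 3: row 6 has {4,5,7,9}; col 2 has {2,4,5,6,7,9}; region has {1,4,5,6,7,8,9} → only 3 remains.
row 6, column 5 = 2: row 6 has {3,4,5,7,9}; col 5 has {1,4,5,6,7,9}; region has {1,3,4,5,6,7,8,9} → only 2 remains.
row 8, column 2 = 1: row 8 has {2,7,8,9}; col 2 has {2,3,4,5,6,7,9}; region has {2,9} → only 1 remains.
row 8, column 5 = 3: row 8 has {1,2,7,8,9}; col 5 has {1,2,4,5,6,7,9}; region has {2,4,5,7,8,9} → only 3 remains.
row 8, column 8 = 6: row 8 has {1,2,3,7,8,9}; col 8 has {1,4,5,7,9}; region has {2,3,4,5,7,8,9} → only 6 remains.
row 9, column 2 = 8: row 9 has {4,5,7,9}; col 2 has {1,2,3,4,5,6,7,9}; region has {4,5,7,9} → only 8 remains.
row 1, column 5 = 8: row 1 has {1,4,5,7,9}; col 5 has {1,2,3,4,5,6,7,9}; region has {1,4,5,7,9} → only 8 remains.
row 6, column 1 = 6: row 6 has {2,3,4,5,7,9}; col 1 has {1,2,4,8,9}; region has {1,2,9} → only 6 remains.
row 6, column 3 = 8: row 6 has {2,3,4,5,6,7,9}; col 3 has {2,6,9}; region has {1,2,6,9} → only 8 remains.
row 6, column 9 = 1: row 6 has {2,3,4,5,6,7,8,9}; col 9 has {2,3,4,5,7,8,9}; region has {2,3,4,5,7,9} → only 1 remains.
row 7, column 6 = 1: row 7 has {2,4,5,9}; col 6 has {2,3,4,5,7,8,9}; region has {2,3,4,5,6,7,8,9} → only 1 remains.
row 7, column 8 = 8: row 7 has {1,2,4,5,9}; col 8 has {1,4,5,6,7,9}; region has {1,2,3,4,5,7,9} → only 8 remains.
row 7, column 9 = 6: row 7 has {1,2,4,5,8,9}; col 9 has {1,2,3,4,5,7,8,9}; region has {1,2,3,4,5,7,8,9} → only 6 remains.
row 8, column 1 = 5: row 8 has {1,2,3,6,7,8,9}; col 1 has {1,2,4,6,8,9}; region has {1,2,6,8,9} → only 5 remains.
row 8, column 3 = 4: row 8 has {1,2,3,5,6,7,8,9}; col 3 has {2,6,8,9}; region has {1,2,5,6,8,9} → only 4 remains.
row 9, column 6 = 6: row 9 has {4,5,7,8,9}; col 6 has {1,2,3,4,5,7,8,9}; region has {4,5,7,8,9} → only 6 remains.
row 1, column 3 = 3: row 1 has {1,4,5,7,8,9}; col 3 has {2,4,6,8,9}; region has {1,4,5,7,8,9} → only 3 remains.
row 1, column 8 = 2: row 1 has {1,3,4,5,7,8,9}; col 8 has {1,4,5,6,7,8,9}; region has {1,3,4,5,7,8,9} → only 2 remains.
row 3, column 1 = 7: row 3 has {1,2,3,4,6,8,9}; col 1 has {1,2,4,5,6,8,9}; region has {1,2,3,4,6,8,9} → only 7 remains.
row 3, column 3 = 5: row 3 has {1,2,3,4,6,7,8,9}; col 3 has {2,3,4,6,8,9}; region has {1,2,3,4,6,7,8,9} → only 5 remains.

5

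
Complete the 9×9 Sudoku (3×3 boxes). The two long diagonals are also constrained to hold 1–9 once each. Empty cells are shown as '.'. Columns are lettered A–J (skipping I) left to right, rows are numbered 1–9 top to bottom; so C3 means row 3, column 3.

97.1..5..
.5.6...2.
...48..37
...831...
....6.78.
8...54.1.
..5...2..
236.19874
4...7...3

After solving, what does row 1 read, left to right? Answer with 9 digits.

974123568

E1 = 2: row 1 has {1,5,7,9}; col 5 has {1,3,5,6,7,8}; box has {1,4,6,8} → only 2 remains.
F1 = 3: row 1 has {1,2,5,7,9}; col 6 has {1,4,9}; box has {1,2,4,6,8} → only 3 remains.
J1 = 8: row 1 has {1,2,3,5,7,9}; col 9 has {3,4,7}; box has {2,3,5,7}; anti-diagonal has {1,2,3,4,5,6} → only 8 remains.
E2 = 9: row 2 has {2,5,6}; col 5 has {1,2,3,5,6,7,8}; box has {1,2,3,4,6,8} → only 9 remains.
F2 = 7: row 2 has {2,5,6,9}; col 6 has {1,3,4,9}; box has {1,2,3,4,6,8,9} → only 7 remains.
J2 = 1: row 2 has {2,5,6,7,9}; col 9 has {3,4,7,8}; box has {2,3,5,7,8} → only 1 remains.
C3 = 1: row 3 has {3,4,7,8}; col 3 has {5,6}; box has {5,7,9}; main diagonal has {2,3,4,5,6,7,8,9} → only 1 remains.
F3 = 5: row 3 has {1,3,4,7,8}; col 6 has {1,3,4,7,9}; box has {1,2,3,4,6,7,8,9} → only 5 remains.
G3 = 9: row 3 has {1,3,4,5,7,8}; col 7 has {2,5,7,8}; box has {1,2,3,5,7,8}; anti-diagonal has {1,2,3,4,5,6,8} → only 9 remains.
F5 = 2: row 5 has {6,7,8}; col 6 has {1,3,4,5,7,9}; box has {1,3,4,5,6,8} → only 2 remains.
D6 = 7: row 6 has {1,4,5,8}; col 4 has {1,4,6,8}; box has {1,2,3,4,5,6,8}; anti-diagonal has {1,2,3,4,5,6,8,9} → only 7 remains.
D7 = 3: row 7 has {2,5}; col 4 has {1,4,6,7,8}; box has {1,7,9} → only 3 remains.
E7 = 4: row 7 has {2,3,5}; col 5 has {1,2,3,5,6,7,8,9}; box has {1,3,7,9} → only 4 remains.
D8 = 5: row 8 has {1,2,3,4,6,7,8,9}; col 4 has {1,3,4,6,7,8}; box has {1,3,4,7,9} → only 5 remains.
D9 = 2: row 9 has {3,4,7}; col 4 has {1,3,4,5,6,7,8}; box has {1,3,4,5,7,9} → only 2 remains.
C1 = 4: row 1 has {1,2,3,5,7,8,9}; col 3 has {1,5,6}; box has {1,5,7,9} → only 4 remains.
H1 = 6: row 1 has {1,2,3,4,5,7,8,9}; col 8 has {1,2,3,7,8}; box has {1,2,3,5,7,8,9} → only 6 remains.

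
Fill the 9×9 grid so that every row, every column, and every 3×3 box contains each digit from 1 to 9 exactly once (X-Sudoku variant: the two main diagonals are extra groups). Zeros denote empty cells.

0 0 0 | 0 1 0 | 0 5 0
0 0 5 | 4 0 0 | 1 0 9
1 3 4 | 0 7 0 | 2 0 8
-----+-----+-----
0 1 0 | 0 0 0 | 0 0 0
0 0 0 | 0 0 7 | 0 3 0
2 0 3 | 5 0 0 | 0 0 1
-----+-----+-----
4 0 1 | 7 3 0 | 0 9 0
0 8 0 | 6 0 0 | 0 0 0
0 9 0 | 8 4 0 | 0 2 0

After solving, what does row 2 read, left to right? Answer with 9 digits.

r3c4 = 9: row 3 has {1,2,3,4,7,8}; col 4 has {4,5,6,7,8}; box has {1,4,7} → only 9 remains.
r3c8 = 6: row 3 has {1,2,3,4,7,8,9}; col 8 has {2,3,5,9}; box has {1,2,5,8,9} → only 6 remains.
r2c8 = 7: row 2 has {1,4,5,9}; col 8 has {2,3,5,6,9}; box has {1,2,5,6,8,9}; anti-diagonal has {1,2,5,8} → only 7 remains.
r3c6 = 5: row 3 has {1,2,3,4,6,7,8,9}; col 6 has {7}; box has {1,4,7,9} → only 5 remains.
r7c6 = 2: row 7 has {1,3,4,7,9}; col 6 has {5,7}; box has {3,4,6,7,8} → only 2 remains.
r8c8 = 1: row 8 has {6,8}; col 8 has {2,3,5,6,7,9}; box has {2,9}; main diagonal has {4} → only 1 remains.
r9c6 = 1: row 9 has {2,4,8,9}; col 6 has {2,5,7}; box has {2,3,4,6,7,8} → only 1 remains.
r8c6 = 9: row 8 has {1,6,8}; col 6 has {1,2,5,7}; box has {1,2,3,4,6,7,8} → only 9 remains.
r8c5 = 5: row 8 has {1,6,8,9}; col 5 has {1,3,4,7}; box has {1,2,3,4,6,7,8,9} → only 5 remains.
r2c6 = 3: in row 2, 3 can only go here (every other open cell in that row sees a 3).
r1c4 = 2: row 1 has {1,5}; col 4 has {4,5,6,7,8,9}; box has {1,3,4,5,7,9} → only 2 remains.
r4c4 = 3: row 4 has {1}; col 4 has {2,4,5,6,7,8,9}; box has {5,7}; main diagonal has {1,4} → only 3 remains.
r5c4 = 1: row 5 has {3,7}; col 4 has {2,3,4,5,6,7,8,9}; box has {3,5,7} → only 1 remains.
r2c2 = 2: in row 2, 2 can only go here (every other open cell in that row sees a 2).
r5c9 = 2: in row 5, 2 can only go here (every other open cell in that row sees a 2).
r4c5 = 2: in row 4, 2 can only go here (every other open cell in that row sees a 2).
r7c7 = 8: in row 7, 8 can only go here (every other open cell in that row sees an 8).
r6c6 = 6: row 6 has {1,2,3,5}; col 6 has {1,2,3,5,7,9}; box has {1,2,3,5,7}; main diagonal has {1,2,3,4,8} → only 6 remains.
r1c6 = 8: row 1 has {1,2,5}; col 6 has {1,2,3,5,6,7,9}; box has {1,2,3,4,5,7,9} → only 8 remains.
r2c5 = 6: row 2 has {1,2,3,4,5,7,9}; col 5 has {1,2,3,4,5,7}; box has {1,2,3,4,5,7,8,9} → only 6 remains.
r4c6 = 4: row 4 has {1,2,3}; col 6 has {1,2,3,5,6,7,8,9}; box has {1,2,3,5,6,7}; anti-diagonal has {1,2,5,7,8} → only 4 remains.
r4c8 = 8: row 4 has {1,2,3,4}; col 8 has {1,2,3,5,6,7,9}; box has {1,2,3} → only 8 remains.
r5c5 = 9: row 5 has {1,2,3,7}; col 5 has {1,2,3,4,5,6,7}; box has {1,2,3,4,5,6,7}; main diagonal has {1,2,3,4,6,8}; anti-diagonal has {1,2,4,5,7,8} → only 9 remains.
r6c5 = 8: row 6 has {1,2,3,5,6}; col 5 has {1,2,3,4,5,6,7,9}; box has {1,2,3,4,5,6,7,9} → only 8 remains.
r6c8 = 4: row 6 has {1,2,3,5,6,8}; col 8 has {1,2,3,5,6,7,8,9}; box has {1,2,3,8} → only 4 remains.
r1c1 = 7: row 1 has {1,2,5,8}; col 1 has {1,2,4}; box has {1,2,3,4,5}; main diagonal has {1,2,3,4,6,8,9} → only 7 remains.
r1c2 = 6: row 1 has {1,2,5,7,8}; col 2 has {1,2,3,8,9}; box has {1,2,3,4,5,7} → only 6 remains.
r1c3 = 9: row 1 has {1,2,5,6,7,8}; col 3 has {1,3,4,5}; box has {1,2,3,4,5,6,7} → only 9 remains.
r1c9 = 3: row 1 has {1,2,5,6,7,8,9}; col 9 has {1,2,8,9}; box has {1,2,5,6,7,8,9}; anti-diagonal has {1,2,4,5,7,8,9} → only 3 remains.
r2c1 = 8: row 2 has {1,2,3,4,5,6,7,9}; col 1 has {1,2,4,7}; box has {1,2,3,4,5,6,7,9} → only 8 remains.

825463179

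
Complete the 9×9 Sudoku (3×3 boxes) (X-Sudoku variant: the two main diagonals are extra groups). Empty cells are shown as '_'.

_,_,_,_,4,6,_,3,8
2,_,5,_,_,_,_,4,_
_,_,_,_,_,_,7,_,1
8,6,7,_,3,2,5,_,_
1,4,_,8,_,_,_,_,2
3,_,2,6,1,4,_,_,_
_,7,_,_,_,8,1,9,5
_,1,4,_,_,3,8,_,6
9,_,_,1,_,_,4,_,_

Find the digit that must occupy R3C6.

9

R1C1 = 7 (sole candidate).
R1C2 = 9 (sole candidate).
R1C3 = 1 (sole candidate).
R1C7 = 2 (sole candidate).
R2C9 = 9 (sole candidate).
R4C4 = 9 (sole candidate).
R4C8 = 1 (sole candidate).
R4C9 = 4 (sole candidate).
R5C3 = 9 (sole candidate).
R5C5 = 5 (sole candidate).
R5C6 = 7 (sole candidate).
R5C8 = 6 (sole candidate).
R6C2 = 5 (sole candidate).
R6C7 = 9 (sole candidate).
R6C9 = 7 (sole candidate).
R7C1 = 6 (sole candidate).
R7C3 = 3 (sole candidate).
R7C5 = 2 (sole candidate).
R8C1 = 5 (sole candidate).
R8C4 = 7 (sole candidate).
R8C5 = 9 (sole candidate).
R8C8 = 2 (sole candidate).
R9C3 = 8 (sole candidate).
R9C5 = 6 (sole candidate).
R9C6 = 5 (sole candidate).
R9C8 = 7 (sole candidate).
R9C9 = 3 (sole candidate).
R1C4 = 5 (sole candidate).
R2C2 = 8 (sole candidate).
R2C4 = 3 (sole candidate).
R2C5 = 7 (sole candidate).
R2C6 = 1 (sole candidate).
R2C7 = 6 (sole candidate).
R3C1 = 4 (sole candidate).
R3C2 = 3 (sole candidate).
R3C3 = 6 (sole candidate).
R3C4 = 2 (sole candidate).
R3C5 = 8 (sole candidate).
R3C6 = 9: row 3 has {1,2,3,4,6,7,8}; col 6 has {1,2,3,4,5,6,7,8}; box has {1,2,3,4,5,6,7,8} → only 9 remains.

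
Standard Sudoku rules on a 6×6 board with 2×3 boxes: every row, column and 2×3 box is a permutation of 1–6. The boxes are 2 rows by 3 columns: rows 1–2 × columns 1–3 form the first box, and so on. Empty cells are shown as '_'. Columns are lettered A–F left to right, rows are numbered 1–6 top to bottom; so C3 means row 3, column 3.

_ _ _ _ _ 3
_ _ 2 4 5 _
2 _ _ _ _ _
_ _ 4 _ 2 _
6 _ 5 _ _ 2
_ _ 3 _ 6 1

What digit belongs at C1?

6

E1 = 1 (sole candidate).
F2 = 6 (sole candidate).
F4 = 5 (sole candidate).
D5 = 3 (sole candidate).
E5 = 4 (sole candidate).
A6 = 4 (sole candidate).
B6 = 2 (sole candidate).
D6 = 5 (sole candidate).
A1 = 5 (sole candidate).
C1 = 6: row 1 has {1,3,5}; col 3 has {2,3,4,5}; box has {2,5} → only 6 remains.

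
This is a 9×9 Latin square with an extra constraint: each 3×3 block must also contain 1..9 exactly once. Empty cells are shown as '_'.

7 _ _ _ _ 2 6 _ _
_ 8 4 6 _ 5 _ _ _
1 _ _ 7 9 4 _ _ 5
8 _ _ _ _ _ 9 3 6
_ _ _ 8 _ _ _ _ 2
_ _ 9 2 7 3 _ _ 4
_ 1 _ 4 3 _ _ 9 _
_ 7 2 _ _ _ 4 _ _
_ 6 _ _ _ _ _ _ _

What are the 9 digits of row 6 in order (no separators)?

r2c5 = 1 (sole candidate).
r4c6 = 1 (sole candidate).
r6c2 = 5: row 6 has {2,3,4,7,9}; col 2 has {1,6,7,8}; box has {8,9} → only 5 remains.
r7c1 = 5 (sole candidate).
r7c3 = 8 (sole candidate).
r7c9 = 7 (sole candidate).
r9c3 = 3 (sole candidate).
r1c3 = 5 (sole candidate).
r1c4 = 3 (sole candidate).
r1c5 = 8 (sole candidate).
r3c3 = 6 (sole candidate).
r4c3 = 7 (sole candidate).
r4c4 = 5 (sole candidate).
r4c5 = 4 (sole candidate).
r5c3 = 1 (sole candidate).
r5c5 = 6 (sole candidate).
r5c6 = 9 (sole candidate).
r6c1 = 6: row 6 has {2,3,4,5,7,9}; col 1 has {1,5,7,8}; box has {1,5,7,8,9} → only 6 remains.
r7c6 = 6 (sole candidate).
r7c7 = 2 (sole candidate).
r8c1 = 9 (sole candidate).
r8c4 = 1 (sole candidate).
r8c5 = 5 (sole candidate).
r8c6 = 8 (sole candidate).
r8c8 = 6 (sole candidate).
r8c9 = 3 (sole candidate).
r9c1 = 4 (sole candidate).
r9c4 = 9 (sole candidate).
r9c5 = 2 (sole candidate).
r9c6 = 7 (sole candidate).
r1c2 = 9 (sole candidate).
r1c9 = 1 (sole candidate).
r2c9 = 9 (sole candidate).
r4c2 = 2 (sole candidate).
r5c1 = 3 (sole candidate).
r5c2 = 4 (sole candidate).
r9c9 = 8 (sole candidate).
r1c8 = 4 (sole candidate).
r2c1 = 2 (sole candidate).
r2c8 = 7 (sole candidate).
r3c2 = 3 (sole candidate).
r3c7 = 8 (sole candidate).
r3c8 = 2 (sole candidate).
r5c8 = 5 (sole candidate).
r6c7 = 1: row 6 has {2,3,4,5,6,7,9}; col 7 has {2,4,6,8,9}; box has {2,3,4,5,6,9} → only 1 remains.
r6c8 = 8: row 6 has {1,2,3,4,5,6,7,9}; col 8 has {2,3,4,5,6,7,9}; box has {1,2,3,4,5,6,9} → only 8 remains.

659273184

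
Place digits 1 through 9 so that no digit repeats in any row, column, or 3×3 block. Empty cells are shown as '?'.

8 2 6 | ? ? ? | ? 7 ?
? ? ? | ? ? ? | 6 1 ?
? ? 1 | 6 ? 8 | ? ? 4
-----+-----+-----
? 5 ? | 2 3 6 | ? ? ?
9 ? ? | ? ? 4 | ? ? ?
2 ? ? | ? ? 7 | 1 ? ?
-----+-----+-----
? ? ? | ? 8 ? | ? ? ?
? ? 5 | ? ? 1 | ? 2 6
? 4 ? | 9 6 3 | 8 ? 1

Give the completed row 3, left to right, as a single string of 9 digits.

531678294

r9c1 = 7: row 9 has {1,3,4,6,8,9}; col 1 has {2,8,9}; box has {4,5} → only 7 remains.
r9c3 = 2: row 9 has {1,3,4,6,7,8,9}; col 3 has {1,5,6}; box has {4,5,7} → only 2 remains.
r9c8 = 5: row 9 has {1,2,3,4,6,7,8,9}; col 8 has {1,2,7}; box has {1,2,6,8} → only 5 remains.
r8c1 = 3: row 8 has {1,2,5,6}; col 1 has {2,7,8,9}; box has {2,4,5,7} → only 3 remains.
r3c1 = 5: row 3 has {1,4,6,8}; col 1 has {2,3,7,8,9}; box has {1,2,6,8} → only 5 remains.
r7c3 = 9: row 7 has {8}; col 3 has {1,2,5,6}; box has {2,3,4,5,7} → only 9 remains.
r8c2 = 8: row 8 has {1,2,3,5,6}; col 2 has {2,4,5}; box has {2,3,4,5,7,9} → only 8 remains.
r2c1 = 4: row 2 has {1,6}; col 1 has {2,3,5,7,8,9}; box has {1,2,5,6,8} → only 4 remains.
r4c1 = 1: row 4 has {2,3,5,6}; col 1 has {2,3,4,5,7,8,9}; box has {2,5,9} → only 1 remains.
r7c1 = 6: row 7 has {8,9}; col 1 has {1,2,3,4,5,7,8,9}; box has {2,3,4,5,7,8,9} → only 6 remains.
r7c2 = 1: row 7 has {6,8,9}; col 2 has {2,4,5,8}; box has {2,3,4,5,6,7,8,9} → only 1 remains.
r2c9 = 8: in row 2, 8 can only go here (every other open cell in that row sees an 8).
r7c6 = 2: in row 7, 2 can only go here (every other open cell in that row sees a 2).
r2c5 = 2: in row 2, 2 can only go here (every other open cell in that row sees a 2).
r3c7 = 2: in row 3, 2 can only go here (every other open cell in that row sees a 2).
r5c9 = 2: in row 5, 2 can only go here (every other open cell in that row sees a 2).
r7c4 = 5: in row 7, 5 can only go here (every other open cell in that row sees a 5).
r6c4 = 8: row 6 has {1,2,7}; col 4 has {2,5,6,9}; box has {2,3,4,6,7} → only 8 remains.
r5c4 = 1: row 5 has {2,4,9}; col 4 has {2,5,6,8,9}; box has {2,3,4,6,7,8} → only 1 remains.
r5c5 = 5: row 5 has {1,2,4,9}; col 5 has {2,3,6,8}; box has {1,2,3,4,6,7,8} → only 5 remains.
r6c5 = 9: row 6 has {1,2,7,8}; col 5 has {2,3,5,6,8}; box has {1,2,3,4,5,6,7,8} → only 9 remains.
r3c5 = 7: row 3 has {1,2,4,5,6,8}; col 5 has {2,3,5,6,8,9}; box has {2,6,8} → only 7 remains.
r8c5 = 4: row 8 has {1,2,3,5,6,8}; col 5 has {2,3,5,6,7,8,9}; box has {1,2,3,5,6,8,9} → only 4 remains.
r1c5 = 1: row 1 has {2,6,7,8}; col 5 has {2,3,4,5,6,7,8,9}; box has {2,6,7,8} → only 1 remains.
r2c4 = 3: row 2 has {1,2,4,6,8}; col 4 has {1,2,5,6,8,9}; box has {1,2,6,7,8} → only 3 remains.
r8c4 = 7: row 8 has {1,2,3,4,5,6,8}; col 4 has {1,2,3,5,6,8,9}; box has {1,2,3,4,5,6,8,9} → only 7 remains.
r8c7 = 9: row 8 has {1,2,3,4,5,6,7,8}; col 7 has {1,2,6,8}; box has {1,2,5,6,8} → only 9 remains.
r1c4 = 4: row 1 has {1,2,6,7,8}; col 4 has {1,2,3,5,6,7,8,9}; box has {1,2,3,6,7,8} → only 4 remains.
r2c3 = 7: row 2 has {1,2,3,4,6,8}; col 3 has {1,2,5,6,9}; box has {1,2,4,5,6,8} → only 7 remains.
r2c2 = 9: row 2 has {1,2,3,4,6,7,8}; col 2 has {1,2,4,5,8}; box has {1,2,4,5,6,7,8} → only 9 remains.
r2c6 = 5: row 2 has {1,2,3,4,6,7,8,9}; col 6 has {1,2,3,4,6,7,8}; box has {1,2,3,4,6,7,8} → only 5 remains.
r3c2 = 3: row 3 has {1,2,4,5,6,7,8}; col 2 has {1,2,4,5,8,9}; box has {1,2,4,5,6,7,8,9} → only 3 remains.
r3c8 = 9: row 3 has {1,2,3,4,5,6,7,8}; col 8 has {1,2,5,7}; box has {1,2,4,6,7,8} → only 9 remains.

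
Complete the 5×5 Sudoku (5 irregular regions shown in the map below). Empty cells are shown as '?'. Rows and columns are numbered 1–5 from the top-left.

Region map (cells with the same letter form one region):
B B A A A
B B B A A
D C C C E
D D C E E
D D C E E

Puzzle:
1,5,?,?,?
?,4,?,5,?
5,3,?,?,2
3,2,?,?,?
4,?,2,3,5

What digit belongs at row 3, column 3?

row 2, column 1 = 2 (sole candidate).
row 2, column 3 = 3 (sole candidate).
row 2, column 5 = 1 (sole candidate).
row 4, column 5 = 4 (sole candidate).
row 5, column 2 = 1 (sole candidate).
row 1, column 3 = 4 (sole candidate).
row 1, column 4 = 2 (sole candidate).
row 1, column 5 = 3 (sole candidate).
row 3, column 3 = 1: row 3 has {2,3,5}; col 3 has {2,3,4}; region has {2,3} → only 1 remains.

1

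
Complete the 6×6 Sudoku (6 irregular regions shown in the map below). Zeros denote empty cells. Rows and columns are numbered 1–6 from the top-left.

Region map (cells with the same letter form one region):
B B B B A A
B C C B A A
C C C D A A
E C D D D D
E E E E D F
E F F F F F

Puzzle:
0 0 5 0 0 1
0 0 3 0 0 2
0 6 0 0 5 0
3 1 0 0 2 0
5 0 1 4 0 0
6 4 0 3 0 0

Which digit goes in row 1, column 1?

4

row 2, column 2 = 5: row 2 has {2,3}; col 2 has {1,4,6}; region has {1,3,6} → only 5 remains.
row 3, column 4 = 1: row 3 has {5,6}; col 4 has {3,4}; region has {2} → only 1 remains.
row 5, column 2 = 2: row 5 has {1,4,5}; col 2 has {1,4,5,6}; region has {1,3,4,5,6} → only 2 remains.
row 5, column 6 = 6: row 5 has {1,2,4,5}; col 6 has {1,2}; region has {3,4} → only 6 remains.
row 6, column 3 = 2: row 6 has {3,4,6}; col 3 has {1,3,5}; region has {3,4,6} → only 2 remains.
row 6, column 5 = 1: row 6 has {2,3,4,6}; col 5 has {2,5}; region has {2,3,4,6} → only 1 remains.
row 6, column 6 = 5: row 6 has {1,2,3,4,6}; col 6 has {1,2,6}; region has {1,2,3,4,6} → only 5 remains.
row 1, column 2 = 3: row 1 has {1,5}; col 2 has {1,2,4,5,6}; region has {5} → only 3 remains.
row 2, column 4 = 6: row 2 has {2,3,5}; col 4 has {1,3,4}; region has {3,5} → only 6 remains.
row 2, column 5 = 4: row 2 has {2,3,5,6}; col 5 has {1,2,5}; region has {1,2,5} → only 4 remains.
row 3, column 3 = 4: row 3 has {1,5,6}; col 3 has {1,2,3,5}; region has {1,3,5,6} → only 4 remains.
row 3, column 6 = 3: row 3 has {1,4,5,6}; col 6 has {1,2,5,6}; region has {1,2,4,5} → only 3 remains.
row 4, column 3 = 6: row 4 has {1,2,3}; col 3 has {1,2,3,4,5}; region has {1,2} → only 6 remains.
row 4, column 4 = 5: row 4 has {1,2,3,6}; col 4 has {1,3,4,6}; region has {1,2,6} → only 5 remains.
row 4, column 6 = 4: row 4 has {1,2,3,5,6}; col 6 has {1,2,3,5,6}; region has {1,2,5,6} → only 4 remains.
row 5, column 5 = 3: row 5 has {1,2,4,5,6}; col 5 has {1,2,4,5}; region has {1,2,4,5,6} → only 3 remains.
row 1, column 4 = 2: row 1 has {1,3,5}; col 4 has {1,3,4,5,6}; region has {3,5,6} → only 2 remains.
row 1, column 5 = 6: row 1 has {1,2,3,5}; col 5 has {1,2,3,4,5}; region has {1,2,3,4,5} → only 6 remains.
row 2, column 1 = 1: row 2 has {2,3,4,5,6}; col 1 has {3,5,6}; region has {2,3,5,6} → only 1 remains.
row 3, column 1 = 2: row 3 has {1,3,4,5,6}; col 1 has {1,3,5,6}; region has {1,3,4,5,6} → only 2 remains.
row 1, column 1 = 4: row 1 has {1,2,3,5,6}; col 1 has {1,2,3,5,6}; region has {1,2,3,5,6} → only 4 remains.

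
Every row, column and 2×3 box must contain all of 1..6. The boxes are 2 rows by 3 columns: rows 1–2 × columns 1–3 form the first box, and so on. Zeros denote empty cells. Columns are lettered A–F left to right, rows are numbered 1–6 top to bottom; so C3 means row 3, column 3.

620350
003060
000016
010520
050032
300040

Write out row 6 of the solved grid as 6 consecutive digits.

B2 = 4: row 2 has {3,6}; col 2 has {1,2,5}; box has {2,3,6} → only 4 remains.
F2 = 1: row 2 has {3,4,6}; col 6 has {2,6}; box has {3,5,6} → only 1 remains.
B3 = 3: row 3 has {1,6}; col 2 has {1,2,4,5}; box has {1} → only 3 remains.
D3 = 4: row 3 has {1,3,6}; col 4 has {3,5}; box has {1,2,5,6} → only 4 remains.
A4 = 4: row 4 has {1,2,5}; col 1 has {3,6}; box has {1,3} → only 4 remains.
C4 = 6: row 4 has {1,2,4,5}; col 3 has {3}; box has {1,3,4} → only 6 remains.
F4 = 3: row 4 has {1,2,4,5,6}; col 6 has {1,2,6}; box has {1,2,4,5,6} → only 3 remains.
A5 = 1: row 5 has {2,3,5}; col 1 has {3,4,6}; box has {3,5} → only 1 remains.
C5 = 4: row 5 has {1,2,3,5}; col 3 has {3,6}; box has {1,3,5} → only 4 remains.
D5 = 6: row 5 has {1,2,3,4,5}; col 4 has {3,4,5}; box has {2,3,4} → only 6 remains.
B6 = 6: row 6 has {3,4}; col 2 has {1,2,3,4,5}; box has {1,3,4,5} → only 6 remains.
C6 = 2: row 6 has {3,4,6}; col 3 has {3,4,6}; box has {1,3,4,5,6} → only 2 remains.
D6 = 1: row 6 has {2,3,4,6}; col 4 has {3,4,5,6}; box has {2,3,4,6} → only 1 remains.
F6 = 5: row 6 has {1,2,3,4,6}; col 6 has {1,2,3,6}; box has {1,2,3,4,6} → only 5 remains.

362145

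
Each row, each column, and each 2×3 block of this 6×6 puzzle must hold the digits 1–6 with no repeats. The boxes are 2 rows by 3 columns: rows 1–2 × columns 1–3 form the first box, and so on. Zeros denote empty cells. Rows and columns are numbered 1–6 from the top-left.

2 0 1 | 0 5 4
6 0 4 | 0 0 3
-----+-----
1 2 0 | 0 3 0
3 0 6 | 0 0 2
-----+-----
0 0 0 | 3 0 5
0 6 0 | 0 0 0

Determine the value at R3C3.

R1C2 = 3 (sole candidate).
R1C4 = 6 (sole candidate).
R2C2 = 5 (sole candidate).
R3C3 = 5: row 3 has {1,2,3}; col 3 has {1,4,6}; box has {1,2,3,6} → only 5 remains.

5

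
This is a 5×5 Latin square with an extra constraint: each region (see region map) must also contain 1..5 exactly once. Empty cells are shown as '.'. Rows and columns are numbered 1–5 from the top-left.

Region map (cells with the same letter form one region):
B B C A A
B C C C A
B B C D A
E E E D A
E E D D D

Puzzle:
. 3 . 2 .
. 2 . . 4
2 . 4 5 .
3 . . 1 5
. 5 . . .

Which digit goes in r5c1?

1

r1c5 = 1: row 1 has {2,3}; col 5 has {4,5}; region has {2,4,5} → only 1 remains.
r2c4 = 3: row 2 has {2,4}; col 4 has {1,2,5}; region has {2,4} → only 3 remains.
r3c2 = 1: row 3 has {2,4,5}; col 2 has {2,3,5}; region has {2,3} → only 1 remains.
r3c5 = 3: row 3 has {1,2,4,5}; col 5 has {1,4,5}; region has {1,2,4,5} → only 3 remains.
r4c2 = 4: row 4 has {1,3,5}; col 2 has {1,2,3,5}; region has {3,5} → only 4 remains.
r4c3 = 2: row 4 has {1,3,4,5}; col 3 has {4}; region has {3,4,5} → only 2 remains.
r5c1 = 1: row 5 has {5}; col 1 has {2,3}; region has {2,3,4,5} → only 1 remains.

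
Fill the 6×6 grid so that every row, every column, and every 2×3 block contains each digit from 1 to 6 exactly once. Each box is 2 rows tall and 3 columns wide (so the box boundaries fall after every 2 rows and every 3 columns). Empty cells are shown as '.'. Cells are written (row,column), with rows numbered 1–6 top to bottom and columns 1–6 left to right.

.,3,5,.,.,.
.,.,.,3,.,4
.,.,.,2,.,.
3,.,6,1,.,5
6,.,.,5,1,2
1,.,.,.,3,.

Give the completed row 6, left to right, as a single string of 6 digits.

152436

(1,4) = 6 (sole candidate).
(1,5) = 2 (sole candidate).
(1,6) = 1 (sole candidate).
(2,1) = 2 (sole candidate).
(2,3) = 1 (sole candidate).
(2,5) = 5 (sole candidate).
(3,3) = 4 (sole candidate).
(3,5) = 6 (sole candidate).
(3,6) = 3 (sole candidate).
(4,2) = 2 (sole candidate).
(4,5) = 4 (sole candidate).
(5,2) = 4 (sole candidate).
(5,3) = 3 (sole candidate).
(6,2) = 5: row 6 has {1,3}; col 2 has {2,3,4}; box has {1,3,4,6} → only 5 remains.
(6,3) = 2: row 6 has {1,3,5}; col 3 has {1,3,4,5,6}; box has {1,3,4,5,6} → only 2 remains.
(6,4) = 4: row 6 has {1,2,3,5}; col 4 has {1,2,3,5,6}; box has {1,2,3,5} → only 4 remains.
(6,6) = 6: row 6 has {1,2,3,4,5}; col 6 has {1,2,3,4,5}; box has {1,2,3,4,5} → only 6 remains.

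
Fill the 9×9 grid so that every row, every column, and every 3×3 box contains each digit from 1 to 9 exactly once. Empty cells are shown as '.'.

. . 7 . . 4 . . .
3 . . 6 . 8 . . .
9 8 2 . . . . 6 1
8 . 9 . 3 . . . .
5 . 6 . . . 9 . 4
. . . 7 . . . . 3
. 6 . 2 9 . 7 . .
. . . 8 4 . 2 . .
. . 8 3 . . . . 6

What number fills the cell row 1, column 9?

8

row 3, column 4 = 5: row 3 has {1,2,6,8,9}; col 4 has {2,3,6,7,8}; box has {4,6,8} → only 5 remains.
row 3, column 5 = 7: row 3 has {1,2,5,6,8,9}; col 5 has {3,4,9}; box has {4,5,6,8} → only 7 remains.
row 3, column 6 = 3: row 3 has {1,2,5,6,7,8,9}; col 6 has {4,8}; box has {4,5,6,7,8} → only 3 remains.
row 3, column 7 = 4: row 3 has {1,2,3,5,6,7,8,9}; col 7 has {2,7,9}; box has {1,6} → only 4 remains.
row 5, column 4 = 1: row 5 has {4,5,6,9}; col 4 has {2,3,5,6,7,8}; box has {3,7} → only 1 remains.
row 5, column 6 = 2: row 5 has {1,4,5,6,9}; col 6 has {3,4,8}; box has {1,3,7} → only 2 remains.
row 1, column 4 = 9: row 1 has {4,7}; col 4 has {1,2,3,5,6,7,8}; box has {3,4,5,6,7,8} → only 9 remains.
row 2, column 7 = 5: row 2 has {3,6,8}; col 7 has {2,4,7,9}; box has {1,4,6} → only 5 remains.
row 4, column 4 = 4: row 4 has {3,8,9}; col 4 has {1,2,3,5,6,7,8,9}; box has {1,2,3,7} → only 4 remains.
row 5, column 5 = 8: row 5 has {1,2,4,5,6,9}; col 5 has {3,4,7,9}; box has {1,2,3,4,7} → only 8 remains.
row 5, column 8 = 7: row 5 has {1,2,4,5,6,8,9}; col 8 has {6}; box has {3,4,9} → only 7 remains.
row 9, column 7 = 1: row 9 has {3,6,8}; col 7 has {2,4,5,7,9}; box has {2,6,7} → only 1 remains.
row 4, column 7 = 6: row 4 has {3,4,8,9}; col 7 has {1,2,4,5,7,9}; box has {3,4,7,9} → only 6 remains.
row 5, column 2 = 3: row 5 has {1,2,4,5,6,7,8,9}; col 2 has {6,8}; box has {5,6,8,9} → only 3 remains.
row 6, column 7 = 8: row 6 has {3,7}; col 7 has {1,2,4,5,6,7,9}; box has {3,4,6,7,9} → only 8 remains.
row 9, column 5 = 5: row 9 has {1,3,6,8}; col 5 has {3,4,7,8,9}; box has {2,3,4,8,9} → only 5 remains.
row 9, column 6 = 7: row 9 has {1,3,5,6,8}; col 6 has {2,3,4,8}; box has {2,3,4,5,8,9} → only 7 remains.
row 1, column 7 = 3: row 1 has {4,7,9}; col 7 has {1,2,4,5,6,7,8,9}; box has {1,4,5,6} → only 3 remains.
row 4, column 6 = 5: row 4 has {3,4,6,8,9}; col 6 has {2,3,4,7,8}; box has {1,2,3,4,7,8} → only 5 remains.
row 4, column 9 = 2: row 4 has {3,4,5,6,8,9}; col 9 has {1,3,4,6}; box has {3,4,6,7,8,9} → only 2 remains.
row 6, column 5 = 6: row 6 has {3,7,8}; col 5 has {3,4,5,7,8,9}; box has {1,2,3,4,5,7,8} → only 6 remains.
row 6, column 6 = 9: row 6 has {3,6,7,8}; col 6 has {2,3,4,5,7,8}; box has {1,2,3,4,5,6,7,8} → only 9 remains.
row 7, column 6 = 1: row 7 has {2,6,7,9}; col 6 has {2,3,4,5,7,8,9}; box has {2,3,4,5,7,8,9} → only 1 remains.
row 8, column 6 = 6: row 8 has {2,4,8}; col 6 has {1,2,3,4,5,7,8,9}; box has {1,2,3,4,5,7,8,9} → only 6 remains.
row 1, column 9 = 8: row 1 has {3,4,7,9}; col 9 has {1,2,3,4,6}; box has {1,3,4,5,6} → only 8 remains.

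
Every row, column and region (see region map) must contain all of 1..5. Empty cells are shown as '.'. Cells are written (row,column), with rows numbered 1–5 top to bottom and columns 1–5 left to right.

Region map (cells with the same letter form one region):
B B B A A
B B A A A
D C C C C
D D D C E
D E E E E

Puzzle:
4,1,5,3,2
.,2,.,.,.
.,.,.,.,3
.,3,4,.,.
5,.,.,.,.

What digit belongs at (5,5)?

(2,1) = 3 (sole candidate).
(2,3) = 1 (sole candidate).
(3,3) = 2 (sole candidate).
(5,2) = 4 (sole candidate).
(5,3) = 3 (sole candidate).
(5,5) = 1: row 5 has {3,4,5}; col 5 has {2,3}; region has {3,4} → only 1 remains.

1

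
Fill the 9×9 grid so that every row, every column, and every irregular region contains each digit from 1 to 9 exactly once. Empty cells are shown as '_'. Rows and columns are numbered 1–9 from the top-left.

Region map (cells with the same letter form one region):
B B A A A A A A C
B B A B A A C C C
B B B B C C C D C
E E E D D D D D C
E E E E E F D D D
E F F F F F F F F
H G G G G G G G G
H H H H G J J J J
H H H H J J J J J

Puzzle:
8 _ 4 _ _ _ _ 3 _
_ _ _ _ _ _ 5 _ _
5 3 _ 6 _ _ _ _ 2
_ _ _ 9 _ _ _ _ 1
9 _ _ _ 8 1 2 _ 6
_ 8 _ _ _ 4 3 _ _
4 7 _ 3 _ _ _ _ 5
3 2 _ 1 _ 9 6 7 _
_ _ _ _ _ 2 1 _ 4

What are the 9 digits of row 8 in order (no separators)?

325149678

R8C5 = 4: row 8 has {1,2,3,6,7,9}; col 5 has {8}; region has {3,5,7} → only 4 remains.
R8C9 = 8: row 8 has {1,2,3,4,6,7,9}; col 9 has {1,2,4,5,6}; region has {1,2,4,6,7,9} → only 8 remains.
R9C8 = 5: row 9 has {1,2,4}; col 8 has {3,7}; region has {1,2,4,6,7,8,9} → only 5 remains.
R5C8 = 4: row 5 has {1,2,6,8,9}; col 8 has {3,5,7}; region has {2,6,9} → only 4 remains.
R8C3 = 5: row 8 has {1,2,3,4,6,7,8,9}; col 3 has {4}; region has {1,2,3,4} → only 5 remains.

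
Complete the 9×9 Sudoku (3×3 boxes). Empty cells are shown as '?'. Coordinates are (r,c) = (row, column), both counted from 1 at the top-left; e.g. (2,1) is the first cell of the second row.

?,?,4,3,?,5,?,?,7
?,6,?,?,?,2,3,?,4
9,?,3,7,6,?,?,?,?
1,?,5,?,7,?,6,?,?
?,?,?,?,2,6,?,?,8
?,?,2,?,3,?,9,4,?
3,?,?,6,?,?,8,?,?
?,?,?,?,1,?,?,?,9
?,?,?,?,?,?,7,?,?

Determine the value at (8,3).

6

(1,8) = 6: in row 1, 6 can only go here (every other open cell in that row sees a 6).
(1,5) = 9: in row 1, 9 can only go here (every other open cell in that row sees a 9).
(2,5) = 8: row 2 has {2,3,4,6}; col 5 has {1,2,3,6,7,9}; box has {2,3,5,6,7,9} → only 8 remains.
(2,4) = 1: row 2 has {2,3,4,6,8}; col 4 has {3,6,7}; box has {2,3,5,6,7,8,9} → only 1 remains.
(3,6) = 4: row 3 has {3,6,7,9}; col 6 has {2,5,6}; box has {1,2,3,5,6,7,8,9} → only 4 remains.
(2,3) = 7: row 2 has {1,2,3,4,6,8}; col 3 has {2,3,4,5}; box has {3,4,6,9} → only 7 remains.
(5,3) = 9: row 5 has {2,6,8}; col 3 has {2,3,4,5,7}; box has {1,2,5} → only 9 remains.
(7,3) = 1: row 7 has {3,6,8}; col 3 has {2,3,4,5,7,9}; box has {3} → only 1 remains.
(2,1) = 5: row 2 has {1,2,3,4,6,7,8}; col 1 has {1,3,9}; box has {3,4,6,7,9} → only 5 remains.
(2,8) = 9: row 2 has {1,2,3,4,5,6,7,8}; col 8 has {4,6}; box has {3,4,6,7} → only 9 remains.
(6,1) = 6: in row 6, 6 can only go here (every other open cell in that row sees a 6).
(6,2) = 7: in row 6, 7 can only go here (every other open cell in that row sees a 7).
(5,1) = 4: row 5 has {2,6,8,9}; col 1 has {1,3,5,6,9}; box has {1,2,5,6,7,9} → only 4 remains.
(5,2) = 3: row 5 has {2,4,6,8,9}; col 2 has {6,7}; box has {1,2,4,5,6,7,9} → only 3 remains.
(5,4) = 5: row 5 has {2,3,4,6,8,9}; col 4 has {1,3,6,7}; box has {2,3,6,7} → only 5 remains.
(5,7) = 1: row 5 has {2,3,4,5,6,8,9}; col 7 has {3,6,7,8,9}; box has {4,6,8,9} → only 1 remains.
(5,8) = 7: row 5 has {1,2,3,4,5,6,8,9}; col 8 has {4,6,9}; box has {1,4,6,8,9} → only 7 remains.
(6,4) = 8: row 6 has {2,3,4,6,7,9}; col 4 has {1,3,5,6,7}; box has {2,3,5,6,7} → only 8 remains.
(6,6) = 1: row 6 has {2,3,4,6,7,8,9}; col 6 has {2,4,5,6}; box has {2,3,5,6,7,8} → only 1 remains.
(6,9) = 5: row 6 has {1,2,3,4,6,7,8,9}; col 9 has {4,7,8,9}; box has {1,4,6,7,8,9} → only 5 remains.
(7,9) = 2: row 7 has {1,3,6,8}; col 9 has {4,5,7,8,9}; box has {7,8,9} → only 2 remains.
(1,7) = 2: row 1 has {3,4,5,6,7,9}; col 7 has {1,3,6,7,8,9}; box has {3,4,6,7,9} → only 2 remains.
(3,7) = 5: row 3 has {3,4,6,7,9}; col 7 has {1,2,3,6,7,8,9}; box has {2,3,4,6,7,9} → only 5 remains.
(3,9) = 1: row 3 has {3,4,5,6,7,9}; col 9 has {2,4,5,7,8,9}; box has {2,3,4,5,6,7,9} → only 1 remains.
(4,2) = 8: row 4 has {1,5,6,7}; col 2 has {3,6,7}; box has {1,2,3,4,5,6,7,9} → only 8 remains.
(4,6) = 9: row 4 has {1,5,6,7,8}; col 6 has {1,2,4,5,6}; box has {1,2,3,5,6,7,8} → only 9 remains.
(4,9) = 3: row 4 has {1,5,6,7,8,9}; col 9 has {1,2,4,5,7,8,9}; box has {1,4,5,6,7,8,9} → only 3 remains.
(7,6) = 7: row 7 has {1,2,3,6,8}; col 6 has {1,2,4,5,6,9}; box has {1,6} → only 7 remains.
(7,8) = 5: row 7 has {1,2,3,6,7,8}; col 8 has {4,6,7,9}; box has {2,7,8,9} → only 5 remains.
(8,7) = 4: row 8 has {1,9}; col 7 has {1,2,3,5,6,7,8,9}; box has {2,5,7,8,9} → only 4 remains.
(8,8) = 3: row 8 has {1,4,9}; col 8 has {4,5,6,7,9}; box has {2,4,5,7,8,9} → only 3 remains.
(9,8) = 1: row 9 has {7}; col 8 has {3,4,5,6,7,9}; box has {2,3,4,5,7,8,9} → only 1 remains.
(9,9) = 6: row 9 has {1,7}; col 9 has {1,2,3,4,5,7,8,9}; box has {1,2,3,4,5,7,8,9} → only 6 remains.
(1,1) = 8: row 1 has {2,3,4,5,6,7,9}; col 1 has {1,3,4,5,6,9}; box has {3,4,5,6,7,9} → only 8 remains.
(1,2) = 1: row 1 has {2,3,4,5,6,7,8,9}; col 2 has {3,6,7,8}; box has {3,4,5,6,7,8,9} → only 1 remains.
(3,2) = 2: row 3 has {1,3,4,5,6,7,9}; col 2 has {1,3,6,7,8}; box has {1,3,4,5,6,7,8,9} → only 2 remains.
(3,8) = 8: row 3 has {1,2,3,4,5,6,7,9}; col 8 has {1,3,4,5,6,7,9}; box has {1,2,3,4,5,6,7,9} → only 8 remains.
(4,4) = 4: row 4 has {1,3,5,6,7,8,9}; col 4 has {1,3,5,6,7,8}; box has {1,2,3,5,6,7,8,9} → only 4 remains.
(4,8) = 2: row 4 has {1,3,4,5,6,7,8,9}; col 8 has {1,3,4,5,6,7,8,9}; box has {1,3,4,5,6,7,8,9} → only 2 remains.
(7,5) = 4: row 7 has {1,2,3,5,6,7,8}; col 5 has {1,2,3,6,7,8,9}; box has {1,6,7} → only 4 remains.
(8,2) = 5: row 8 has {1,3,4,9}; col 2 has {1,2,3,6,7,8}; box has {1,3} → only 5 remains.
(8,4) = 2: row 8 has {1,3,4,5,9}; col 4 has {1,3,4,5,6,7,8}; box has {1,4,6,7} → only 2 remains.
(8,6) = 8: row 8 has {1,2,3,4,5,9}; col 6 has {1,2,4,5,6,7,9}; box has {1,2,4,6,7} → only 8 remains.
(9,1) = 2: row 9 has {1,6,7}; col 1 has {1,3,4,5,6,8,9}; box has {1,3,5} → only 2 remains.
(9,3) = 8: row 9 has {1,2,6,7}; col 3 has {1,2,3,4,5,7,9}; box has {1,2,3,5} → only 8 remains.
(9,4) = 9: row 9 has {1,2,6,7,8}; col 4 has {1,2,3,4,5,6,7,8}; box has {1,2,4,6,7,8} → only 9 remains.
(9,5) = 5: row 9 has {1,2,6,7,8,9}; col 5 has {1,2,3,4,6,7,8,9}; box has {1,2,4,6,7,8,9} → only 5 remains.
(9,6) = 3: row 9 has {1,2,5,6,7,8,9}; col 6 has {1,2,4,5,6,7,8,9}; box has {1,2,4,5,6,7,8,9} → only 3 remains.
(7,2) = 9: row 7 has {1,2,3,4,5,6,7,8}; col 2 has {1,2,3,5,6,7,8}; box has {1,2,3,5,8} → only 9 remains.
(8,1) = 7: row 8 has {1,2,3,4,5,8,9}; col 1 has {1,2,3,4,5,6,8,9}; box has {1,2,3,5,8,9} → only 7 remains.
(8,3) = 6: row 8 has {1,2,3,4,5,7,8,9}; col 3 has {1,2,3,4,5,7,8,9}; box has {1,2,3,5,7,8,9} → only 6 remains.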